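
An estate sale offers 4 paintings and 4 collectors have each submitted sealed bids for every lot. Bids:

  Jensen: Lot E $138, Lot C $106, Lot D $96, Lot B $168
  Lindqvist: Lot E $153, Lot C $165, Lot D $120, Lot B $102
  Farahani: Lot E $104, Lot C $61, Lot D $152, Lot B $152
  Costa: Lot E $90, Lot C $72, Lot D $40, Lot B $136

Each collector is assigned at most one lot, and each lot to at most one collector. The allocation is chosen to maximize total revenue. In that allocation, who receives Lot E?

Optimal: Jensen→Lot E ($138), Lindqvist→Lot C ($165), Farahani→Lot D ($152), Costa→Lot B ($136) — total 138+165+152+136 = $591.
Row-greedy (each collector in turn takes its best remaining lot) gives $575, worse by 16.
Jensen's own top lot is Lot B ($168), but forcing Jensen→Lot B and reassigning the rest optimally gives only $575 — worse by 16.

Jensen receives Lot E.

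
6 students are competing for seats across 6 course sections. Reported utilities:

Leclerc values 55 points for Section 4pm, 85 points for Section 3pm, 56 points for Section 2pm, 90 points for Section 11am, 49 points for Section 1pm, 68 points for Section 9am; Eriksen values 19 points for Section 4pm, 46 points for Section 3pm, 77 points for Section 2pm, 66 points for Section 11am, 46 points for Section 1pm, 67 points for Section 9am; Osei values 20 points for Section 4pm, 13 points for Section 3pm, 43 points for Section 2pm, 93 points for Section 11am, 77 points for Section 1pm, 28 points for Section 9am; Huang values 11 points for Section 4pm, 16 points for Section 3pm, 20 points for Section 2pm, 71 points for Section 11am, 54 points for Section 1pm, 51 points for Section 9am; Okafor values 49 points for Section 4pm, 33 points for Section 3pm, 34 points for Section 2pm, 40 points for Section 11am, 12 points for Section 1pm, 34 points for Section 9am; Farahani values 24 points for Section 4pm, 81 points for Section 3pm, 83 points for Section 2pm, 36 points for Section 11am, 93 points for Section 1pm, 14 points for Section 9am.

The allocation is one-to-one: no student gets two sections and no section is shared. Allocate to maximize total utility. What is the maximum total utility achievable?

Max total: 448 points

This is the linear assignment problem.
Optimal: Leclerc→Section 3pm (85 points), Eriksen→Section 2pm (77 points), Osei→Section 11am (93 points), Huang→Section 9am (51 points), Okafor→Section 4pm (49 points), Farahani→Section 1pm (93 points) — total 85+77+93+51+49+93 = 448 points.
Row-greedy (each student in turn takes its best remaining section) gives 425 points, worse by 23.
Next-best assignment: Leclerc→Section 3pm, Eriksen→Section 9am, Osei→Section 1pm, Huang→Section 11am, Okafor→Section 4pm, Farahani→Section 2pm = 432 points.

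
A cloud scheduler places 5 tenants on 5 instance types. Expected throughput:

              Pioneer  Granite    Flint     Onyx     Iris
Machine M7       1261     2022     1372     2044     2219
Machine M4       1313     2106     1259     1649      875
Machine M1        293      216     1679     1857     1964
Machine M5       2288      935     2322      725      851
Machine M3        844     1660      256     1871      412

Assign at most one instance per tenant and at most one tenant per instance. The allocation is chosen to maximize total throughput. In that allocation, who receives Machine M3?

This is a one-to-one assignment (maximum-weight bipartite matching).
Optimal: Pioneer→Machine M5 (2288 ops/s), Granite→Machine M4 (2106 ops/s), Flint→Machine M1 (1679 ops/s), Onyx→Machine M3 (1871 ops/s), Iris→Machine M7 (2219 ops/s) — total 2288+2106+1679+1871+2219 = 10163 ops/s.
Column-greedy (each instance in turn goes to its best remaining tenant) gives 9348 ops/s, worse by 815.
Next-best assignment: Pioneer→Machine M5, Granite→Machine M4, Flint→Machine M7, Onyx→Machine M3, Iris→Machine M1 = 9601 ops/s.
Onyx's own top instance is Machine M7 (2044 ops/s), but forcing Onyx→Machine M7 and reassigning the rest optimally gives only 9303 ops/s — worse by 860.

Onyx receives Machine M3.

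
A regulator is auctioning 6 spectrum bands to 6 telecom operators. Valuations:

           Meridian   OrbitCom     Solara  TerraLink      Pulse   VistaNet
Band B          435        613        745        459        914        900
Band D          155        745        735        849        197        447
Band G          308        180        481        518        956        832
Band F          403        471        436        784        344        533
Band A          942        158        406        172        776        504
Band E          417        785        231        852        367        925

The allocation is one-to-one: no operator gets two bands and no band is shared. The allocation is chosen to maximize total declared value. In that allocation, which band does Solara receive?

Optimal: Meridian→Band A ($942M), OrbitCom→Band E ($785M), Solara→Band D ($735M), TerraLink→Band F ($784M), Pulse→Band G ($956M), VistaNet→Band B ($900M) — total 942+785+735+784+956+900 = $5102M.
Column-greedy (each band in turn goes to its best remaining operator) gives $4239M, worse by 863.
Next-best assignment: Meridian→Band A, OrbitCom→Band D, Solara→Band B, TerraLink→Band F, Pulse→Band G, VistaNet→Band E = $5097M.
Swapping Pulse↔Solara (Pulse→Band D $197M, Solara→Band G $481M) loses 1013.
No other one-to-one assignment exceeds $5102M.
Solara's own top band is Band B ($745M), but forcing Solara→Band B and reassigning the rest optimally gives only $5097M — worse by 5.

Solara receives Band D.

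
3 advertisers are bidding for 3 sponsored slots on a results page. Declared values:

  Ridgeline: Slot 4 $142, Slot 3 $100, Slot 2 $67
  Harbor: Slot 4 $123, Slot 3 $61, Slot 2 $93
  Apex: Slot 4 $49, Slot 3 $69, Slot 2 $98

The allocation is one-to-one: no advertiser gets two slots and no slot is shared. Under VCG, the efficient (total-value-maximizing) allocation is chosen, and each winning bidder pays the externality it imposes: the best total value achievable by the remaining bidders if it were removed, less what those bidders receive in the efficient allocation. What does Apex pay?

Apex pays $12.

Efficient allocation: Ridgeline→Slot 3 ($100), Harbor→Slot 4 ($123), Apex→Slot 2 ($98); total welfare W = $321.
Apex receives Slot 2 at value $98, so the others get W − 98 = $223.
Without Apex: best allocation of the remaining 2 bidders over all 3 slots is Ridgeline→Slot 4 ($142), Harbor→Slot 2 ($93), total $235.
VCG payment = (others' best without Apex) − (others' welfare with Apex) = 235 − 223 = $12.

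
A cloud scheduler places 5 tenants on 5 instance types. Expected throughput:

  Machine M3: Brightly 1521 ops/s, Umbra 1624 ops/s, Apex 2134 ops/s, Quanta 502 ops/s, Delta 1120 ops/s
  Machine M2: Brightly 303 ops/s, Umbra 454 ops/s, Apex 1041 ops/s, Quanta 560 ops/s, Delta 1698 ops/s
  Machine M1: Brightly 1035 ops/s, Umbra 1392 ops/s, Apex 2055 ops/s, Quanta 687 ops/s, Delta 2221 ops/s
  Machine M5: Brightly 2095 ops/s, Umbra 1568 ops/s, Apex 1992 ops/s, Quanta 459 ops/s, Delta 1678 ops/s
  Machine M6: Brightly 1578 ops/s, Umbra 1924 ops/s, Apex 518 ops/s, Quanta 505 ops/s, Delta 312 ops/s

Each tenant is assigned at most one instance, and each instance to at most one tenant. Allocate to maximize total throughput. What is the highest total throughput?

Optimal: Brightly→Machine M5 (2095 ops/s), Umbra→Machine M6 (1924 ops/s), Apex→Machine M3 (2134 ops/s), Quanta→Machine M2 (560 ops/s), Delta→Machine M1 (2221 ops/s) — total 2095+1924+2134+560+2221 = 8934 ops/s.
Row-greedy (each tenant in turn takes its best remaining instance) gives 8538 ops/s, worse by 396.

Maximum total: 8934 ops/s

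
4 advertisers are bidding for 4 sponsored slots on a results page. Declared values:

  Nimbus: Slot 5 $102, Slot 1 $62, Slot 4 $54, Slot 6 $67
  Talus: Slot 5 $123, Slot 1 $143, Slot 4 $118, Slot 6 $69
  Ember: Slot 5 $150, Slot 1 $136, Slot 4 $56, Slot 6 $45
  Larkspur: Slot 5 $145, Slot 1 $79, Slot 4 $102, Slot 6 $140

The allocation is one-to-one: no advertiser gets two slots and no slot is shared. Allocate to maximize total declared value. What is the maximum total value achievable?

Treat this as an assignment problem: match each advertiser to one slot.
Optimal: Nimbus→Slot 5 ($102), Talus→Slot 4 ($118), Ember→Slot 1 ($136), Larkspur→Slot 6 ($140) — total 102+118+136+140 = $496.
Max-entry greedy (repeatedly take the single best remaining cell) gives $487, worse by 9.

Max total: $496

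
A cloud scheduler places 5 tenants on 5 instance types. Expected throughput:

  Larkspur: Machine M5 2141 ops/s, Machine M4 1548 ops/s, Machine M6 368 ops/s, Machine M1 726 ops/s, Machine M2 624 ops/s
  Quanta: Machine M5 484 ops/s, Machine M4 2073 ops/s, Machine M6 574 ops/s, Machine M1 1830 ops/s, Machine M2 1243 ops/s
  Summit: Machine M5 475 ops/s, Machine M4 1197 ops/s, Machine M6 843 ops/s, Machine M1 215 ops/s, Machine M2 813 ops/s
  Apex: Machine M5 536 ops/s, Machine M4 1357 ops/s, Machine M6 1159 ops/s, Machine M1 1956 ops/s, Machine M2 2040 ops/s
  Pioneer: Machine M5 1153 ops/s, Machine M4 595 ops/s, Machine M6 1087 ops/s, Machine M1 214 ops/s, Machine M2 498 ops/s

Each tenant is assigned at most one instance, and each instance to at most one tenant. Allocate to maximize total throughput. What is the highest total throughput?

Optimal: Larkspur→Machine M5 (2141 ops/s), Quanta→Machine M1 (1830 ops/s), Summit→Machine M4 (1197 ops/s), Apex→Machine M2 (2040 ops/s), Pioneer→Machine M6 (1087 ops/s) — total 2141+1830+1197+2040+1087 = 8295 ops/s.
Max-entry greedy (repeatedly take the single best remaining cell) gives 7556 ops/s, worse by 739.

Max total: 8295 ops/s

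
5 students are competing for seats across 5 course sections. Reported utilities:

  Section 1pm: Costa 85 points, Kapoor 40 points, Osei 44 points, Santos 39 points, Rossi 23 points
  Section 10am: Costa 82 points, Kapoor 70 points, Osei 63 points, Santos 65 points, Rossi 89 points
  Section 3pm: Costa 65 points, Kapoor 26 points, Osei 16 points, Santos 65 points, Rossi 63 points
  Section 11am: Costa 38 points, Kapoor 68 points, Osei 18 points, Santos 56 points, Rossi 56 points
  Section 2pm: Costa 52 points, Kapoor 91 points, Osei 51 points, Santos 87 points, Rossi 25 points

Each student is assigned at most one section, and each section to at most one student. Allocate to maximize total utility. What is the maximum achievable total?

Optimal: Costa→Section 1pm (85 points), Kapoor→Section 11am (68 points), Osei→Section 10am (63 points), Santos→Section 2pm (87 points), Rossi→Section 3pm (63 points) — total 85+68+63+87+63 = 366 points.
Column-greedy (each section in turn goes to its best remaining student) gives 358 points, worse by 8.
No other one-to-one assignment exceeds 366 points.

Maximum total: 366 points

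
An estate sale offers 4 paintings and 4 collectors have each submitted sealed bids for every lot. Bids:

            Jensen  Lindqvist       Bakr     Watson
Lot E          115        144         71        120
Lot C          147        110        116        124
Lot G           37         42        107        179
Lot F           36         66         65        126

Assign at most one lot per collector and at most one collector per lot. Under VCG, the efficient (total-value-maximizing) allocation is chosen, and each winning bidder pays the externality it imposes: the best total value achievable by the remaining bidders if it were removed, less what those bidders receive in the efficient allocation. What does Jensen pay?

Efficient allocation: Jensen→Lot C ($147), Lindqvist→Lot E ($144), Bakr→Lot F ($65), Watson→Lot G ($179); total welfare W = $535.
Jensen receives Lot C at value $147, so the others get W − 147 = $388.
Without Jensen: best allocation of the remaining 3 bidders over all 4 lots is Lindqvist→Lot E ($144), Bakr→Lot C ($116), Watson→Lot G ($179), total $439.
VCG payment = (others' best without Jensen) − (others' welfare with Jensen) = 439 − 388 = $51.

Jensen pays $51.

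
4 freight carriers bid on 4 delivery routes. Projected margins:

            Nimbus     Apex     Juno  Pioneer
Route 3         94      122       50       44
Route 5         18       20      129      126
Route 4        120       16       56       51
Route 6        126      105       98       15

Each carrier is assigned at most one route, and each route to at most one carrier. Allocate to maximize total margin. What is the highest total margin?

Maximum total: $466k

Optimal: Nimbus→Route 4 ($120k), Apex→Route 3 ($122k), Juno→Route 6 ($98k), Pioneer→Route 5 ($126k) — total 120+122+98+126 = $466k.
Row-greedy (each carrier in turn takes its best remaining route) gives $428k, worse by 38.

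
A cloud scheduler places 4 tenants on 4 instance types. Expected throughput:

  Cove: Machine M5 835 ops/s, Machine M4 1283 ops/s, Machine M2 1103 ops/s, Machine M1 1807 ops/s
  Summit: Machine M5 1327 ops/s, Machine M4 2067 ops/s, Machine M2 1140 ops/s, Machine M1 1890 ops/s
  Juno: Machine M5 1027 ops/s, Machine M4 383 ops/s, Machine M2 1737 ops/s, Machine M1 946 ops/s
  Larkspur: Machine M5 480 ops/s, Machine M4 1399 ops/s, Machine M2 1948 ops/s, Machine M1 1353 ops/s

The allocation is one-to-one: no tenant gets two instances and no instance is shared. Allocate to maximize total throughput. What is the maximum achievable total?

Optimal: Cove→Machine M1 (1807 ops/s), Summit→Machine M4 (2067 ops/s), Juno→Machine M5 (1027 ops/s), Larkspur→Machine M2 (1948 ops/s) — total 1807+2067+1027+1948 = 6849 ops/s.
Next-best assignment: Cove→Machine M1, Summit→Machine M5, Juno→Machine M2, Larkspur→Machine M4 = 6270 ops/s.
Checked against all permutations: 6849 ops/s is optimal.

Max total: 6849 ops/s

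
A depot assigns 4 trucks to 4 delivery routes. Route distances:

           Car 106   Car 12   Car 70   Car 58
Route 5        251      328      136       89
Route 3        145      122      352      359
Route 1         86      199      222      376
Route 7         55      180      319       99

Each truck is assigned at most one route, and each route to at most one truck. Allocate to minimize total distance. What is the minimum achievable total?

Minimum total: 443 km

Optimal: Car 106→Route 1 (86 km), Car 12→Route 3 (122 km), Car 70→Route 5 (136 km), Car 58→Route 7 (99 km) — total 86+122+136+99 = 443 km.
Min-entry greedy (repeatedly take the single cheapest remaining cell) gives 488 km, worse by 45.
Next-best assignment: Car 106→Route 7, Car 12→Route 3, Car 70→Route 1, Car 58→Route 5 = 488 km.
Swapping Car 58↔Car 106 (Car 58→Route 1 376 km, Car 106→Route 7 55 km) adds 246.
Every other assignment is strictly worse.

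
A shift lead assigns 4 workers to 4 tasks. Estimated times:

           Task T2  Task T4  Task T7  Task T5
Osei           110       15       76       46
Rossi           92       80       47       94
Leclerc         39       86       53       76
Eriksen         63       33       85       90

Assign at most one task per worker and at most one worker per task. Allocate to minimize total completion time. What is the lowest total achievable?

This is the linear assignment problem.
Optimal: Osei→Task T5 (46 min), Rossi→Task T7 (47 min), Leclerc→Task T2 (39 min), Eriksen→Task T4 (33 min) — total 46+47+39+33 = 165 min.
Row-greedy (each worker in turn takes its cheapest remaining task) gives 191 min, worse by 26.
Next-best assignment: Osei→Task T4, Rossi→Task T7, Leclerc→Task T2, Eriksen→Task T5 = 191 min.
Every other assignment is strictly worse.

Minimum total: 165 min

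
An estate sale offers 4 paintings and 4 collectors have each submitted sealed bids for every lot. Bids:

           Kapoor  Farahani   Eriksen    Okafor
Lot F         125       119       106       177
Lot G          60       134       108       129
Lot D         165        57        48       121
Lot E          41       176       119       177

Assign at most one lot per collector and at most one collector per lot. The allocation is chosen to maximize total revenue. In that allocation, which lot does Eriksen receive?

Optimal: Kapoor→Lot D ($165), Farahani→Lot E ($176), Eriksen→Lot G ($108), Okafor→Lot F ($177) — total 165+176+108+177 = $626.
Column-greedy (each lot in turn goes to its best remaining collector) gives $595, worse by 31.
Checked against all permutations: $626 is optimal.
Eriksen's own top lot is Lot E ($119), but forcing Eriksen→Lot E and reassigning the rest optimally gives only $595 — worse by 31.

Eriksen receives Lot G.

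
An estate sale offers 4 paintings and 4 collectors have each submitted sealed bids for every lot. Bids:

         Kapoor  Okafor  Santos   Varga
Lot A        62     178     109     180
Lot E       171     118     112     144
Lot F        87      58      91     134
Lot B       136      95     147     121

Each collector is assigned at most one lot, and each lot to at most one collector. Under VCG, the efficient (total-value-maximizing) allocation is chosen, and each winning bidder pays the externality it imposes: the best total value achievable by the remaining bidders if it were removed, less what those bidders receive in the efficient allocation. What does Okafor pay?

Efficient allocation: Kapoor→Lot E ($171), Okafor→Lot A ($178), Santos→Lot B ($147), Varga→Lot F ($134); total welfare W = $630.
Okafor receives Lot A at value $178, so the others get W − 178 = $452.
Without Okafor: best allocation of the remaining 3 bidders over all 4 lots is Kapoor→Lot E ($171), Santos→Lot B ($147), Varga→Lot A ($180), total $498.
VCG payment = (others' best without Okafor) − (others' welfare with Okafor) = 498 − 452 = $46.

Okafor pays $46.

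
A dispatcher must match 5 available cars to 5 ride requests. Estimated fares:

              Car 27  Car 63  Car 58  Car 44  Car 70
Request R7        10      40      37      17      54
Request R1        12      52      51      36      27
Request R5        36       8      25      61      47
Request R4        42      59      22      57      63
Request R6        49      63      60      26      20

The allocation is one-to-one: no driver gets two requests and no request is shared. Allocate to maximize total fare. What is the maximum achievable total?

Max total: $274

This is a one-to-one assignment (maximum-weight bipartite matching).
Optimal: Car 27→Request R6 ($49), Car 63→Request R4 ($59), Car 58→Request R1 ($51), Car 44→Request R5 ($61), Car 70→Request R7 ($54) — total 49+59+51+61+54 = $274.
Column-greedy (each request in turn goes to its best remaining driver) gives $269, worse by 5.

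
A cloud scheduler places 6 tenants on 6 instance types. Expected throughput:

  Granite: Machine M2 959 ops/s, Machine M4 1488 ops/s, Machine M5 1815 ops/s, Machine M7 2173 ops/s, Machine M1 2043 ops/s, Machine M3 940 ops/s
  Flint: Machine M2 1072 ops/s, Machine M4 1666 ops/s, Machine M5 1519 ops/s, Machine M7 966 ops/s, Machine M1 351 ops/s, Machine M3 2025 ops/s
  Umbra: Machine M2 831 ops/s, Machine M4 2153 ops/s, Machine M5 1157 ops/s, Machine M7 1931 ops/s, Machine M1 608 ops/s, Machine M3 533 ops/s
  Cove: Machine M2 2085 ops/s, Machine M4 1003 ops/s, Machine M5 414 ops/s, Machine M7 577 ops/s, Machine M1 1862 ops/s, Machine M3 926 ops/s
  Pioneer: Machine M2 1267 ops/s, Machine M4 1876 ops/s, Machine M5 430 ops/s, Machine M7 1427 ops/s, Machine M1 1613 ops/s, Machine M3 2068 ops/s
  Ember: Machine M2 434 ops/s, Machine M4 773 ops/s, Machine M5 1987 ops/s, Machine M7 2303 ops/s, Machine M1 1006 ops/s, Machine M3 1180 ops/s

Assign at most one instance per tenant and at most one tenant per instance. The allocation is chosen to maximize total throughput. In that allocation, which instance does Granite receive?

Granite receives Machine M1.

This is the linear assignment problem.
Optimal: Granite→Machine M1 (2043 ops/s), Flint→Machine M5 (1519 ops/s), Umbra→Machine M4 (2153 ops/s), Cove→Machine M2 (2085 ops/s), Pioneer→Machine M3 (2068 ops/s), Ember→Machine M7 (2303 ops/s) — total 2043+1519+2153+2085+2068+2303 = 12171 ops/s.
Row-greedy (each tenant in turn takes its best remaining instance) gives 12036 ops/s, worse by 135.
Swapping Ember↔Pioneer (Ember→Machine M3 1180 ops/s, Pioneer→Machine M7 1427 ops/s) loses 1764.
Granite's own top instance is Machine M7 (2173 ops/s), but forcing Granite→Machine M7 and reassigning the rest optimally gives only 12036 ops/s — worse by 135.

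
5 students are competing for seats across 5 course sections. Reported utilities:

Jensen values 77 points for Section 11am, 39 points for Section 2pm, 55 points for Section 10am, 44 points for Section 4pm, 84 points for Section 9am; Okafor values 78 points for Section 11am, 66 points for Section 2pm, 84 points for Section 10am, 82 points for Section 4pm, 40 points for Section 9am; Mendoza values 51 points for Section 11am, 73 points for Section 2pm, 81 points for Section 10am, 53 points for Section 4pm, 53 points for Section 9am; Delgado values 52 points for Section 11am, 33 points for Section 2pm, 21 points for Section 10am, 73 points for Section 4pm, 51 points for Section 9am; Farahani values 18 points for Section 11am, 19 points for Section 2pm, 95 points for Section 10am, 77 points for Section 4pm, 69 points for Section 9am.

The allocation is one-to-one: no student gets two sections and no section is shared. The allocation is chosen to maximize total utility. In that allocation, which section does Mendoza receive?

Mendoza receives Section 2pm.

Optimal: Jensen→Section 9am (84 points), Okafor→Section 11am (78 points), Mendoza→Section 2pm (73 points), Delgado→Section 4pm (73 points), Farahani→Section 10am (95 points) — total 84+78+73+73+95 = 403 points.
Max-entry greedy (repeatedly take the single best remaining cell) gives 386 points, worse by 17.
Next-best assignment: Jensen→Section 9am, Okafor→Section 4pm, Mendoza→Section 2pm, Delgado→Section 11am, Farahani→Section 10am = 386 points.
Swapping Farahani↔Jensen (Farahani→Section 9am 69 points, Jensen→Section 10am 55 points) loses 55.
Mendoza's own top section is Section 10am (81 points), but forcing Mendoza→Section 10am and reassigning the rest optimally gives only 366 points — worse by 37.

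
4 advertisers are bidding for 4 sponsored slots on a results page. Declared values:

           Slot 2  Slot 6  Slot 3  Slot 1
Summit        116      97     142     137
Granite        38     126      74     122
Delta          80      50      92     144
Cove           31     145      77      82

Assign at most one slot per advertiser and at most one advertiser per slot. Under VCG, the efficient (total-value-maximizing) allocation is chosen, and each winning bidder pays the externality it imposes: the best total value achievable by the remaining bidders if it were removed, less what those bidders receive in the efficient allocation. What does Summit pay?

Efficient allocation: Summit→Slot 3 ($142), Granite→Slot 1 ($122), Delta→Slot 2 ($80), Cove→Slot 6 ($145); total welfare W = $489.
Summit receives Slot 3 at value $142, so the others get W − 142 = $347.
Without Summit: best allocation of the remaining 3 bidders over all 4 slots is Granite→Slot 3 ($74), Delta→Slot 1 ($144), Cove→Slot 6 ($145), total $363.
VCG payment = (others' best without Summit) − (others' welfare with Summit) = 363 − 347 = $16.

Summit pays $16.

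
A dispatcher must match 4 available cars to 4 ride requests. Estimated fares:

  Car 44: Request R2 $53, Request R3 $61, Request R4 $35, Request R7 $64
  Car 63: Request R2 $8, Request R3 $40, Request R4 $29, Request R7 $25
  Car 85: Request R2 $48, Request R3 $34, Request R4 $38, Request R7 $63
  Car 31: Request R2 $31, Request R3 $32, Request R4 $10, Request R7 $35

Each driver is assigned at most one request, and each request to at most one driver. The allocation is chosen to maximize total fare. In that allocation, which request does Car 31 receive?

Optimal: Car 44→Request R3 ($61), Car 63→Request R4 ($29), Car 85→Request R7 ($63), Car 31→Request R2 ($31) — total 61+29+63+31 = $184.
Row-greedy (each driver in turn takes its best remaining request) gives $162, worse by 22.
Next-best assignment: Car 44→Request R2, Car 63→Request R4, Car 85→Request R7, Car 31→Request R3 = $177.
No other one-to-one assignment exceeds $184.
Car 31's own top request is Request R7 ($35), but forcing Car 31→Request R7 and reassigning the rest optimally gives only $173 — worse by 11.

Car 31 receives Request R2.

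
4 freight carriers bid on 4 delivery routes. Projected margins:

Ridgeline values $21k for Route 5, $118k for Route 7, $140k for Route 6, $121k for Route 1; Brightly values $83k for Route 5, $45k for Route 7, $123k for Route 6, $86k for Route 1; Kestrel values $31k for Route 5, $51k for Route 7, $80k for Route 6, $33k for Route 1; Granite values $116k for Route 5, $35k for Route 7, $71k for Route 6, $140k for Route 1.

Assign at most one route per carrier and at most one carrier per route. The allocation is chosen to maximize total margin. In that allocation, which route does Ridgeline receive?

Optimal: Ridgeline→Route 7 ($118k), Brightly→Route 5 ($83k), Kestrel→Route 6 ($80k), Granite→Route 1 ($140k) — total 118+83+80+140 = $421k.
Next-best assignment: Ridgeline→Route 6, Brightly→Route 5, Kestrel→Route 7, Granite→Route 1 = $414k.
Swapping Granite↔Kestrel (Granite→Route 6 $71k, Kestrel→Route 1 $33k) loses 116.
Ridgeline's own top route is Route 6 ($140k), but forcing Ridgeline→Route 6 and reassigning the rest optimally gives only $414k — worse by 7.

Ridgeline receives Route 7.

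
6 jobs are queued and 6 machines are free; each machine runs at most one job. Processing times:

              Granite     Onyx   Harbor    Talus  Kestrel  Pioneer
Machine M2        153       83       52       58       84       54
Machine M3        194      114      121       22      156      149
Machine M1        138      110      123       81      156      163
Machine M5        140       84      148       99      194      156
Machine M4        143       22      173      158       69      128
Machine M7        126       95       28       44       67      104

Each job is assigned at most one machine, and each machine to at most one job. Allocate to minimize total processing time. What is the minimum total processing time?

This is the linear assignment problem.
Optimal: Granite→Machine M1 (138 min), Onyx→Machine M5 (84 min), Harbor→Machine M7 (28 min), Talus→Machine M3 (22 min), Kestrel→Machine M4 (69 min), Pioneer→Machine M2 (54 min) — total 138+84+28+22+69+54 = 395 min.
Next-best assignment: Granite→Machine M5, Onyx→Machine M4, Harbor→Machine M7, Talus→Machine M3, Kestrel→Machine M1, Pioneer→Machine M2 = 422 min.

Min total: 395 min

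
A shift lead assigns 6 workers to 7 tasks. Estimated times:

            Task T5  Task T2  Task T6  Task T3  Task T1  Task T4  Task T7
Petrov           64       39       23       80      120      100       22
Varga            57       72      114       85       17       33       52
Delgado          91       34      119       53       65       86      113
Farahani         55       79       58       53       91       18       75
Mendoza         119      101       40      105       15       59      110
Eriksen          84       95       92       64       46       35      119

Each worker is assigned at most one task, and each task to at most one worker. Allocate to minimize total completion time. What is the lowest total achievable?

This is a one-to-one assignment (minimum-cost bipartite matching).
Optimal: Petrov→Task T7 (22 min), Varga→Task T1 (17 min), Delgado→Task T2 (34 min), Farahani→Task T4 (18 min), Mendoza→Task T6 (40 min), Eriksen→Task T3 (64 min) — total 22+17+34+18+40+64 = 195 min.
Min-entry greedy (repeatedly take the single cheapest remaining cell) gives 210 min, worse by 15.
Next-best assignment: Petrov→Task T7, Varga→Task T1, Delgado→Task T2, Farahani→Task T3, Mendoza→Task T6, Eriksen→Task T4 = 201 min.
Swapping Eriksen↔Varga (Eriksen→Task T1 46 min, Varga→Task T3 85 min) adds 50.

Minimum total: 195 min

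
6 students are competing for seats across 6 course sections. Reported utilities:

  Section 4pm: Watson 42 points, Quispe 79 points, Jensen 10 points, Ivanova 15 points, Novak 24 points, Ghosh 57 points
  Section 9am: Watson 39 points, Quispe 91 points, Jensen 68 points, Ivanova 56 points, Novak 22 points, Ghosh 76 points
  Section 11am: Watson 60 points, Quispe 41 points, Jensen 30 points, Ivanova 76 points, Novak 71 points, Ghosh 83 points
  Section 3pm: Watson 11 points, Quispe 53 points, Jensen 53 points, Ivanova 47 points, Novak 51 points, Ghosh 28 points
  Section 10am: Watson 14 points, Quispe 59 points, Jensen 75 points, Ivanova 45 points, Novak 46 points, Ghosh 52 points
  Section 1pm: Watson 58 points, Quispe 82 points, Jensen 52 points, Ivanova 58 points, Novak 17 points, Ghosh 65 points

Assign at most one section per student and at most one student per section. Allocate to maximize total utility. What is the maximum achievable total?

Maximum total: 415 points

Optimal: Watson→Section 1pm (58 points), Quispe→Section 4pm (79 points), Jensen→Section 10am (75 points), Ivanova→Section 11am (76 points), Novak→Section 3pm (51 points), Ghosh→Section 9am (76 points) — total 58+79+75+76+51+76 = 415 points.
Row-greedy (each student in turn takes its best remaining section) gives 392 points, worse by 23.
Next-best assignment: Watson→Section 1pm, Quispe→Section 9am, Jensen→Section 10am, Ivanova→Section 11am, Novak→Section 3pm, Ghosh→Section 4pm = 408 points.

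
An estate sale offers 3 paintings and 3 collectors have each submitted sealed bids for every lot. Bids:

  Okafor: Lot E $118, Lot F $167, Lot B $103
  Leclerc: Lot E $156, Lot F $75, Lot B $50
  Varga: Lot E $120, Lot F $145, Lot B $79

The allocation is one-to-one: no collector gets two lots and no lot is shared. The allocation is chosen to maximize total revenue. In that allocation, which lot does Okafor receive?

Optimal: Okafor→Lot B ($103), Leclerc→Lot E ($156), Varga→Lot F ($145) — total 103+156+145 = $404.
Max-entry greedy (repeatedly take the single best remaining cell) gives $402, worse by 2.
Okafor's own top lot is Lot F ($167), but forcing Okafor→Lot F and reassigning the rest optimally gives only $402 — worse by 2.

Okafor receives Lot B.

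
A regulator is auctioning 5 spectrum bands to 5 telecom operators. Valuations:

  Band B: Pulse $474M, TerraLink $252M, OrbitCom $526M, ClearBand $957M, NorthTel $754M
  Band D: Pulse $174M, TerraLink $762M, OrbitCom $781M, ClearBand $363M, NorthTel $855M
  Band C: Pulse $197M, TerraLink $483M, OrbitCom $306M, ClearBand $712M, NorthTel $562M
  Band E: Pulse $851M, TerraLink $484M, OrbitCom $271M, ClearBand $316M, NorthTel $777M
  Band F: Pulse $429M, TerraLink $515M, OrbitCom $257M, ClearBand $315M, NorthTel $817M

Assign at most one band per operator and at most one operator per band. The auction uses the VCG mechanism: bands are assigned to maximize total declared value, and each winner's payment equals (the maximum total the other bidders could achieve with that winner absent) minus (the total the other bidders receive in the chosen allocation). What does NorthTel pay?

NorthTel pays $32M.

Efficient allocation: Pulse→Band E ($851M), TerraLink→Band C ($483M), OrbitCom→Band D ($781M), ClearBand→Band B ($957M), NorthTel→Band F ($817M); total welfare W = $3889M.
NorthTel receives Band F at value $817M, so the others get W − 817 = $3072M.
Without NorthTel: best allocation of the remaining 4 bidders over all 5 bands is Pulse→Band E ($851M), TerraLink→Band F ($515M), OrbitCom→Band D ($781M), ClearBand→Band B ($957M), total $3104M.
VCG payment = (others' best without NorthTel) − (others' welfare with NorthTel) = 3104 − 3072 = $32M.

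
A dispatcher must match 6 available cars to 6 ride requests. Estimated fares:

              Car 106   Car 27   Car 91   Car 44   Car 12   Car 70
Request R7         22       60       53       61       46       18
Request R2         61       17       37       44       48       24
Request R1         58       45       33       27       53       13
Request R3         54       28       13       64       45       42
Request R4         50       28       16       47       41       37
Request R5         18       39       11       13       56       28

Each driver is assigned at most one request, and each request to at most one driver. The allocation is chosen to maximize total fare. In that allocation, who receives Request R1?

Car 27 receives Request R1.

Treat this as an assignment problem: match each driver to one request.
Optimal: Car 106→Request R2 ($61), Car 27→Request R1 ($45), Car 91→Request R7 ($53), Car 44→Request R3 ($64), Car 12→Request R5 ($56), Car 70→Request R4 ($37) — total 61+45+53+64+56+37 = $316.
Next-best assignment: Car 106→Request R1, Car 27→Request R7, Car 91→Request R2, Car 44→Request R3, Car 12→Request R5, Car 70→Request R4 = $312.
Car 27's own top request is Request R7 ($60), but forcing Car 27→Request R7 and reassigning the rest optimally gives only $312 — worse by 4.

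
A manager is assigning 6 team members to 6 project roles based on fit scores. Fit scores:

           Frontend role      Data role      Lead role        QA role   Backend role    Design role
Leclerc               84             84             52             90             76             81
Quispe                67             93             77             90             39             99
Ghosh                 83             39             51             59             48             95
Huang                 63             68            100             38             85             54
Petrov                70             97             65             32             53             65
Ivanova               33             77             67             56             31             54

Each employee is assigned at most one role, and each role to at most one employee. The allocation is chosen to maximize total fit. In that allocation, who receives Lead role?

Ivanova receives Lead role.

Optimal: Leclerc→QA role (90 pts), Quispe→Design role (99 pts), Ghosh→Frontend role (83 pts), Huang→Backend role (85 pts), Petrov→Data role (97 pts), Ivanova→Lead role (67 pts) — total 90+99+83+85+97+67 = 521 pts.
Column-greedy (each role in turn goes to its best remaining employee) gives 473 pts, worse by 48.
Swapping Ivanova↔Huang (Ivanova→Backend role 31 pts, Huang→Lead role 100 pts) loses 21.
Ivanova's own top role is Data role (77 pts), but forcing Ivanova→Data role and reassigning the rest optimally gives only 508 pts — worse by 13.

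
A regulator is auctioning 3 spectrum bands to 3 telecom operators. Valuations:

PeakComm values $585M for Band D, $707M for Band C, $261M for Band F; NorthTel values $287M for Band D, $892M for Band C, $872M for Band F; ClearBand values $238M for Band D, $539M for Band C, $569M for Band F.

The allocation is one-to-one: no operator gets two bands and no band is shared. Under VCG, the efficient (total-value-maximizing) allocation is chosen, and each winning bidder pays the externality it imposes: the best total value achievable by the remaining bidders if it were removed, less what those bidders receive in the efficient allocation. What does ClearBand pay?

ClearBand pays $102M.

Efficient allocation: PeakComm→Band D ($585M), NorthTel→Band C ($892M), ClearBand→Band F ($569M); total welfare W = $2046M.
ClearBand receives Band F at value $569M, so the others get W − 569 = $1477M.
Without ClearBand: best allocation of the remaining 2 bidders over all 3 bands is PeakComm→Band C ($707M), NorthTel→Band F ($872M), total $1579M.
VCG payment = (others' best without ClearBand) − (others' welfare with ClearBand) = 1579 − 1477 = $102M.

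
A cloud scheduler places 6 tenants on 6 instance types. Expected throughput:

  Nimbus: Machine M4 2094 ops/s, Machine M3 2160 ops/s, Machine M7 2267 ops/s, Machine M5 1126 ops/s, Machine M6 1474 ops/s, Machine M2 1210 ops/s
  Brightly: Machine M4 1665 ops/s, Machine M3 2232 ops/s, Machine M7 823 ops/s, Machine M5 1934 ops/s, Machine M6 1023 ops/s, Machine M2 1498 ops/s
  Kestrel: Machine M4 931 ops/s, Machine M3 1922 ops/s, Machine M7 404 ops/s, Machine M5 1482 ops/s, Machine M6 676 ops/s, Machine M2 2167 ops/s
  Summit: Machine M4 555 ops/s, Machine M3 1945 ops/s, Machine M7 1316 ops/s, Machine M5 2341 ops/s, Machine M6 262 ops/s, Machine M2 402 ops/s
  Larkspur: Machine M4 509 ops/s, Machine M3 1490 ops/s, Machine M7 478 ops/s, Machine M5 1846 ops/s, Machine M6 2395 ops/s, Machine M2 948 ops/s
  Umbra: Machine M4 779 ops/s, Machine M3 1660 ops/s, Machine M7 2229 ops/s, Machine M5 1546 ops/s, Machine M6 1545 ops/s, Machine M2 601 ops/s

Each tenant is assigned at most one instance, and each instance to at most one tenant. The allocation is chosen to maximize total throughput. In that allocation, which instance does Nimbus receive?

This is the linear assignment problem.
Optimal: Nimbus→Machine M4 (2094 ops/s), Brightly→Machine M3 (2232 ops/s), Kestrel→Machine M2 (2167 ops/s), Summit→Machine M5 (2341 ops/s), Larkspur→Machine M6 (2395 ops/s), Umbra→Machine M7 (2229 ops/s) — total 2094+2232+2167+2341+2395+2229 = 13458 ops/s.
Row-greedy (each tenant in turn takes its best remaining instance) gives 12181 ops/s, worse by 1277.
Next-best assignment: Nimbus→Machine M3, Brightly→Machine M4, Kestrel→Machine M2, Summit→Machine M5, Larkspur→Machine M6, Umbra→Machine M7 = 12957 ops/s.
Nimbus's own top instance is Machine M7 (2267 ops/s), but forcing Nimbus→Machine M7 and reassigning the rest optimally gives only 12495 ops/s — worse by 963.

Nimbus receives Machine M4.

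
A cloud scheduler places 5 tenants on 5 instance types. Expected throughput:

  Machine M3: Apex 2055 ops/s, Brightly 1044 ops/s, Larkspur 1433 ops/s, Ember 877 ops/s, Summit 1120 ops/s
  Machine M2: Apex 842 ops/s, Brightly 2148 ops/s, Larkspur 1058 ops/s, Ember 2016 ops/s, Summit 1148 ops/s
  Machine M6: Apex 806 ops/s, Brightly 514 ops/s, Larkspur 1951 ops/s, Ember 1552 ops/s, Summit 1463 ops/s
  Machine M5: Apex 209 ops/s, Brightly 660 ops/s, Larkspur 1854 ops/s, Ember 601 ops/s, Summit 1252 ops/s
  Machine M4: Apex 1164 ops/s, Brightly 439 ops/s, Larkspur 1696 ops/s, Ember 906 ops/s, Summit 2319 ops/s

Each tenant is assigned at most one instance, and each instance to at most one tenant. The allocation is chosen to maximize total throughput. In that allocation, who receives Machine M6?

Ember receives Machine M6.

This is the linear assignment problem.
Optimal: Apex→Machine M3 (2055 ops/s), Brightly→Machine M2 (2148 ops/s), Larkspur→Machine M5 (1854 ops/s), Ember→Machine M6 (1552 ops/s), Summit→Machine M4 (2319 ops/s) — total 2055+2148+1854+1552+2319 = 9928 ops/s.
Max-entry greedy (repeatedly take the single best remaining cell) gives 9074 ops/s, worse by 854.
Every other assignment is strictly worse.
Ember's own top instance is Machine M2 (2016 ops/s), but forcing Ember→Machine M2 and reassigning the rest optimally gives only 9001 ops/s — worse by 927.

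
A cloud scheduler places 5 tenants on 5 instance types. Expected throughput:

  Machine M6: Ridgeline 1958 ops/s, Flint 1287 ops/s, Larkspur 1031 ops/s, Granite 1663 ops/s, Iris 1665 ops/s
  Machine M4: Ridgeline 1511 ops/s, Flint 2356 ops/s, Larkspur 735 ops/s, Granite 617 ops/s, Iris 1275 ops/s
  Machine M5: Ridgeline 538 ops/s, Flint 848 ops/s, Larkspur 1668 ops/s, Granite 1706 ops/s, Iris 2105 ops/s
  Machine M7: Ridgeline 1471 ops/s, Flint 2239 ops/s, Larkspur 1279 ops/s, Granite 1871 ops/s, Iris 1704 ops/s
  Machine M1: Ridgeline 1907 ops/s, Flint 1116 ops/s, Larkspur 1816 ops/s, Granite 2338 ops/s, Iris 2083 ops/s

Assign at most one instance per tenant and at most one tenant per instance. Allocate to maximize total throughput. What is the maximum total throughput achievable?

Max total: 10106 ops/s

This is the linear assignment problem.
Optimal: Ridgeline→Machine M6 (1958 ops/s), Flint→Machine M4 (2356 ops/s), Larkspur→Machine M1 (1816 ops/s), Granite→Machine M7 (1871 ops/s), Iris→Machine M5 (2105 ops/s) — total 1958+2356+1816+1871+2105 = 10106 ops/s.
Max-entry greedy (repeatedly take the single best remaining cell) gives 10036 ops/s, worse by 70.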